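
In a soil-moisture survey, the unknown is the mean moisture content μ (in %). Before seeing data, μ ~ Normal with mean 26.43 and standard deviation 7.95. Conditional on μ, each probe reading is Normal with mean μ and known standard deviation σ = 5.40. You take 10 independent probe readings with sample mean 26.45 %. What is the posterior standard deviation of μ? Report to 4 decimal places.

For Normal data with known variance σ², a Normal(μ₀, σ₀²) prior on μ is conjugate. Posterior precision = 1/σ₀² + n/σ²; posterior mean is the precision-weighted average of μ₀ and x̄.
σ₀² = 7.95² = 63.2025, σ² = 5.40² = 29.16; σ² + n·σ₀² = 29.16 + 10·63.2025 = 661.185.
Posterior precision = 1/σ₀² + n/σ² = 1/63.2025 + 10/29.16 = (σ² + n·σ₀²)/(σ₀²σ²) = 661.185/(63.2025·29.16); posterior variance σₙ² = σ₀²σ²/(σ² + n·σ₀²) = 63.2025·29.16/661.185 = 2.787397.
Posterior SD = √σₙ² = √(63.2025·29.16/661.185) = 1.6695.

1.6695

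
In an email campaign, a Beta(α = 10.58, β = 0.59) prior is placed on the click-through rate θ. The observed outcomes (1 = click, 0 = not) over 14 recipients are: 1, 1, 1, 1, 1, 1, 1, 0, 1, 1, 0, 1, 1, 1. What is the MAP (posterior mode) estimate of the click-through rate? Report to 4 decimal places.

The Beta prior is conjugate to a Binomial/Bernoulli likelihood; the update adds successes to α and failures to β.
Posterior: Beta(α+k, β+n−k) = Beta(10.58+12, 0.59+2) = Beta(22.58, 2.59).
Mode of Beta(a,b) for a,b>1 is (a−1)/(a+b−2) = 21.58/23.17 = 0.9314.

0.9314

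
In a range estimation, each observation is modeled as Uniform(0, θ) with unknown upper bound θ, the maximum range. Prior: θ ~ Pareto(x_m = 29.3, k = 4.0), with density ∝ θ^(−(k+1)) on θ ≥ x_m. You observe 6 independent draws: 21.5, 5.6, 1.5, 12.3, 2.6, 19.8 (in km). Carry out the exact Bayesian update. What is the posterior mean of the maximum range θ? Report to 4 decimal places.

32.5556

A Pareto(scale x_m, shape k) prior on the upper bound θ of Uniform(0, θ) is conjugate: posterior is Pareto(max(x_m, max xᵢ), k + n).
Sample maximum = 21.5; prior scale x_m = 29.3 → posterior scale = max = 29.3.
Posterior shape = 4.0 + 6 = 10.0.
E[θ|data] = k·x_m/(k−1) = 10.0·29.3/9.0 = 32.5556.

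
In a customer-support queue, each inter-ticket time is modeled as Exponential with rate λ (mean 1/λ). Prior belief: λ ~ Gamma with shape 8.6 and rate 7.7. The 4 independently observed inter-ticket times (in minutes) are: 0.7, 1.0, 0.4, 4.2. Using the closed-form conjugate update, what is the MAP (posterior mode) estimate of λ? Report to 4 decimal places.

0.8286

With a Gamma(shape α, rate β) prior on the exponential rate λ, the posterior after n observations with total T = Σxᵢ is Gamma(α+n, β+T).
Sum of observations T = 6.3 minutes; n = 4.
Posterior: Gamma(8.6+4, 7.7+6.3) = Gamma(12.6, 14.0).
Mode = (α−1)/β = 0.8286.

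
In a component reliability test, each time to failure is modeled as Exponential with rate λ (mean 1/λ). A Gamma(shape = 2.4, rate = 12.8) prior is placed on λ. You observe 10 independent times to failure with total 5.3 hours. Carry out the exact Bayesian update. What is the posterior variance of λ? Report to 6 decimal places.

0.037850

With a Gamma(shape α, rate β) prior on the exponential rate λ, the posterior after n observations with total T = Σxᵢ is Gamma(α+n, β+T).
Posterior: Gamma(2.4+10, 12.8+5.3) = Gamma(12.4, 18.1).
Var = α/β² = 0.037850.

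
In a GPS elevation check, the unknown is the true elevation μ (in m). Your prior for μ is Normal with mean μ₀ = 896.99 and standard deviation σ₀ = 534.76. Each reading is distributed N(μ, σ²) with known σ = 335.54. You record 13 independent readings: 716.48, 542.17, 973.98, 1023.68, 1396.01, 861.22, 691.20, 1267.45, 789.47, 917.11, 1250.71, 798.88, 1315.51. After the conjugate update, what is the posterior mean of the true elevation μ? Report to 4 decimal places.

For Normal data with known variance σ², a Normal(μ₀, σ₀²) prior on μ is conjugate. Posterior precision = 1/σ₀² + n/σ²; posterior mean is the precision-weighted average of μ₀ and x̄.
Σxᵢ = 716.48 + 542.17 + 973.98 + 1023.68 + 1396.01 + 861.22 + 691.20 + 1267.45 + 789.47 + 917.11 + 1250.71 + 798.88 + 1315.51 = 12543.87, so n·x̄ = 12543.87.
σ₀² = 534.76² = 285968.2576, σ² = 335.54² = 112587.0916; σ² + n·σ₀² = 112587.0916 + 13·285968.2576 = 3830174.4404.
Posterior mean = (μ₀/σ₀² + n·x̄/σ²)/(1/σ₀² + n/σ²) = (σ²·μ₀ + σ₀²·n·x̄)/(σ² + n·σ₀²) = (112587.0916·896.99 + 285968.2576·12543.87)/3830174.4404 = 3688138142.755196/3830174.4404 = 962.9165.

962.9165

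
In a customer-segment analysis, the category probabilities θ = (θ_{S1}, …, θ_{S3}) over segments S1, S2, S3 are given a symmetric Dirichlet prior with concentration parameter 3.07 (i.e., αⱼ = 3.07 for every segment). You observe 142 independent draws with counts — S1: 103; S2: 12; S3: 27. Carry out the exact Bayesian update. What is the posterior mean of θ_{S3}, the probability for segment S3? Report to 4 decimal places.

0.1989

The Dirichlet prior is conjugate to the Multinomial likelihood: each posterior αⱼ = prior αⱼ + observed count nⱼ.
Posterior concentration: (106.07, 15.07, 30.07), total = 151.21.
E[θ_{S3}|data] = α_{S3}/Σα = 30.07/151.21 = 0.1989.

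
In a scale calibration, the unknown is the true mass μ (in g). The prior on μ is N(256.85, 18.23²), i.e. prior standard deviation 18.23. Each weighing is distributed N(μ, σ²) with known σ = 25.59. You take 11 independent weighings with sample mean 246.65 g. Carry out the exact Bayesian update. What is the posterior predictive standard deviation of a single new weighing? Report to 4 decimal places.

For Normal data with known variance σ², a Normal(μ₀, σ₀²) prior on μ is conjugate. Posterior precision = 1/σ₀² + n/σ²; posterior mean is the precision-weighted average of μ₀ and x̄.
σ₀² = 18.23² = 332.3329, σ² = 25.59² = 654.8481; σ² + n·σ₀² = 654.8481 + 11·332.3329 = 4310.51.
Posterior precision = 1/σ₀² + n/σ² = 1/332.3329 + 11/654.8481 = (σ² + n·σ₀²)/(σ₀²σ²) = 4310.51/(332.3329·654.8481); posterior variance σₙ² = σ₀²σ²/(σ² + n·σ₀²) = 332.3329·654.8481/4310.51 = 50.487661.
Predictive variance for one new observation = σₙ² + σ² = 332.3329·654.8481/4310.51 + 654.8481 = σ²·(σ₀² + 4310.51)/4310.51 = 654.8481·4642.8429/4310.51 = 705.335761; SD = √(654.8481·4642.8429/4310.51) = 26.5582.

26.5582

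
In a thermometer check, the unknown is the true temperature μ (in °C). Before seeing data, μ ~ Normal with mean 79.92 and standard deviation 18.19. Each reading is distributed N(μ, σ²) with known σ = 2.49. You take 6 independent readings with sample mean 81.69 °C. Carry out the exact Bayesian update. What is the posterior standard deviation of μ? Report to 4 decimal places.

For Normal data with known variance σ², a Normal(μ₀, σ₀²) prior on μ is conjugate. Posterior precision = 1/σ₀² + n/σ²; posterior mean is the precision-weighted average of μ₀ and x̄.
σ₀² = 18.19² = 330.8761, σ² = 2.49² = 6.2001; σ² + n·σ₀² = 6.2001 + 6·330.8761 = 1991.4567.
Posterior precision = 1/σ₀² + n/σ² = 1/330.8761 + 6/6.2001 = (σ² + n·σ₀²)/(σ₀²σ²) = 1991.4567/(330.8761·6.2001); posterior variance σₙ² = σ₀²σ²/(σ² + n·σ₀²) = 330.8761·6.2001/1991.4567 = 1.030133.
Posterior SD = √σₙ² = √(330.8761·6.2001/1991.4567) = 1.0150.

1.0150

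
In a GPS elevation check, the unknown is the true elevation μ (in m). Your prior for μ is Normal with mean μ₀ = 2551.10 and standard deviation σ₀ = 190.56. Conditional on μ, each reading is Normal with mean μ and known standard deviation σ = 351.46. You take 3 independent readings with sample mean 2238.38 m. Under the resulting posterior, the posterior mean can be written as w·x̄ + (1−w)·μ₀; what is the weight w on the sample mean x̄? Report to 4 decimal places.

0.4686

For Normal data with known variance σ², a Normal(μ₀, σ₀²) prior on μ is conjugate. Posterior precision = 1/σ₀² + n/σ²; posterior mean is the precision-weighted average of μ₀ and x̄.
σ₀² = 190.56² = 36313.1136, σ² = 351.46² = 123524.1316. Prior precision 1/σ₀² = 1/36313.1136; data precision n/σ² = 3/123524.1316.
w = (n/σ²)/(1/σ₀² + n/σ²) = n·σ₀²/(σ² + n·σ₀²) = 3·36313.1136/(123524.1316 + 3·36313.1136) = 108939.3408/232463.4724 = 0.4686.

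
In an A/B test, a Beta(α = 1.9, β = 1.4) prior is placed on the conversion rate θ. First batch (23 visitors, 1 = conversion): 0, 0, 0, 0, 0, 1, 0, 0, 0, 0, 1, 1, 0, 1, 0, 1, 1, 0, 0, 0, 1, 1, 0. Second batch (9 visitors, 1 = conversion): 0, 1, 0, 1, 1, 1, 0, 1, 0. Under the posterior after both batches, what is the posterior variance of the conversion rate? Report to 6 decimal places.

The Beta prior is conjugate to a Binomial/Bernoulli likelihood; the update adds successes to α and failures to β.
After batch 1: Beta(1.9+8, 1.4+15) = Beta(9.9, 16.4).
After batch 2: Beta(9.9+5, 16.4+4) = Beta(14.9, 20.4).
Var = αβ/((α+β)²(α+β+1)) = 14.9·20.4/(35.3²·36.3) = 0.006720.

0.006720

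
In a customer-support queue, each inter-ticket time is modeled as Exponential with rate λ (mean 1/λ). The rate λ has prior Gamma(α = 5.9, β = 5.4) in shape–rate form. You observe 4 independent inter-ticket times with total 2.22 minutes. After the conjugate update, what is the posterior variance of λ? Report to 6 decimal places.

With a Gamma(shape α, rate β) prior on the exponential rate λ, the posterior after n observations with total T = Σxᵢ is Gamma(α+n, β+T).
Posterior: Gamma(5.9+4, 5.4+2.22) = Gamma(9.9, 7.62).
Var = α/β² = 0.170500.

0.170500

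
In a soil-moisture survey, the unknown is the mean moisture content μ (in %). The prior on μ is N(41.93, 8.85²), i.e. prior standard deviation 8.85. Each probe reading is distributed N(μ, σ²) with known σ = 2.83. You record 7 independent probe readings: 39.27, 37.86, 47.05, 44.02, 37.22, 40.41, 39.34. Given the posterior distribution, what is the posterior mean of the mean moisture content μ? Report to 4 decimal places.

For Normal data with known variance σ², a Normal(μ₀, σ₀²) prior on μ is conjugate. Posterior precision = 1/σ₀² + n/σ²; posterior mean is the precision-weighted average of μ₀ and x̄.
Σxᵢ = 39.27 + 37.86 + 47.05 + 44.02 + 37.22 + 40.41 + 39.34 = 285.17, so n·x̄ = 285.17.
σ₀² = 8.85² = 78.3225, σ² = 2.83² = 8.0089; σ² + n·σ₀² = 8.0089 + 7·78.3225 = 556.2664.
Posterior mean = (μ₀/σ₀² + n·x̄/σ²)/(1/σ₀² + n/σ²) = (σ²·μ₀ + σ₀²·n·x̄)/(σ² + n·σ₀²) = (8.0089·41.93 + 78.3225·285.17)/556.2664 = 22671.040502/556.2664 = 40.7557.

40.7557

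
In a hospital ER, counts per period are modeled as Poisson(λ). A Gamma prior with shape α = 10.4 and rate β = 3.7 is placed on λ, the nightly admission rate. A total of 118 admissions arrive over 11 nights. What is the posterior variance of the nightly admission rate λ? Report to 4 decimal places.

With a Gamma(shape α, rate β) prior, the Poisson likelihood is conjugate: the posterior is Gamma(α + ΣXᵢ, β + n).
Posterior: Gamma(α+S, β+n) = Gamma(10.4+118, 3.7+11) = Gamma(128.4, 14.7).
Var = α/β² = 128.4/14.7² = 0.5942.

0.5942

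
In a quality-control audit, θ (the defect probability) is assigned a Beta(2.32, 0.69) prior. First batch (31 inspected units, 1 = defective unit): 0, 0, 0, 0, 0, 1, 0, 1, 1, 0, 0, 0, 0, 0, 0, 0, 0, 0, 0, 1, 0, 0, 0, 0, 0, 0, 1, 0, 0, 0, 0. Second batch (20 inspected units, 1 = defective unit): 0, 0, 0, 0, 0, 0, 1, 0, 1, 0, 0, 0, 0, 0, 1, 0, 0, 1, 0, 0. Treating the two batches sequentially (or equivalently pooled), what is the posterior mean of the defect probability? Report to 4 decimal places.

0.2096

The Beta prior is conjugate to a Binomial/Bernoulli likelihood; the update adds successes to α and failures to β.
After batch 1: Beta(2.32+5, 0.69+26) = Beta(7.32, 26.69).
After batch 2: Beta(7.32+4, 26.69+16) = Beta(11.32, 42.69).
Posterior mean = α/(α+β) = 11.32/54.01 = 0.2096.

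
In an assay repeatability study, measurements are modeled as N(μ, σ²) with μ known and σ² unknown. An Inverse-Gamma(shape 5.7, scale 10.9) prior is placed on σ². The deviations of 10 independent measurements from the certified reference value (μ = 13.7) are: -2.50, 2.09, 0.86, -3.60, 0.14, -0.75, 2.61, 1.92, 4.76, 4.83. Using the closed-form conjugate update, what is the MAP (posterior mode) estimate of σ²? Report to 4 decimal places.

4.4096

With known mean μ and an Inverse-Gamma(α, β) prior on σ², the Normal likelihood is conjugate: posterior is Inv-Gamma(α + n/2, β + Σ(xᵢ−μ)²/2).
Σ(xᵢ−μ)² = (-2.50)² + (2.09)² + (0.86)² + (-3.60)² + (0.14)² + (-0.75)² + (2.61)² + (1.92)² + (4.76)² + (4.83)² = 81.3848.
Posterior: Inv-Gamma(5.7 + 10/2, 10.9 + 81.3848/2) = Inv-Gamma(10.70, 51.59240).
Mode = β/(α+1) = 51.59240/11.70 = 4.4096.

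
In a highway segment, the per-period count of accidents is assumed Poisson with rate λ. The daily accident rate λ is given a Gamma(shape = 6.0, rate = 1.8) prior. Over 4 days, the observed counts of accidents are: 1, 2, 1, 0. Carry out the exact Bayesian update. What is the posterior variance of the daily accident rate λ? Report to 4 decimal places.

0.2973

With a Gamma(shape α, rate β) prior, the Poisson likelihood is conjugate: the posterior is Gamma(α + ΣXᵢ, β + n).
Sum of counts S = 4 over n = 4 days.
Posterior: Gamma(α+S, β+n) = Gamma(6.0+4, 1.8+4) = Gamma(10.0, 5.8).
Var = α/β² = 10.0/5.8² = 0.2973.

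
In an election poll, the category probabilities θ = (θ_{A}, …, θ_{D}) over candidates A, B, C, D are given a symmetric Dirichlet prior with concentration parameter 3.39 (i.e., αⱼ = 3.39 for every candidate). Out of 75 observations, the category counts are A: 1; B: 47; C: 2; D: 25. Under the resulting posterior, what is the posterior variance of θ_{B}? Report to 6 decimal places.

The Dirichlet prior is conjugate to the Multinomial likelihood: each posterior αⱼ = prior αⱼ + observed count nⱼ.
Posterior concentration: (4.39, 50.39, 5.39, 28.39), total = 88.56.
Var[θ_j] = α_j(Σα−α_j)/((Σα)²(Σα+1)) = 50.39·38.17/(88.56²·89.56) = 0.002738.

0.002738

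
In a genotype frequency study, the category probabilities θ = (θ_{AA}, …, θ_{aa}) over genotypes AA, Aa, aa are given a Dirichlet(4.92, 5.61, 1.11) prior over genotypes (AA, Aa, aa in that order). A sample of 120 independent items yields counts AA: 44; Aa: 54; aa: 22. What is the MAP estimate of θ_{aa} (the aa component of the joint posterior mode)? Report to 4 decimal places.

0.1719

The Dirichlet prior is conjugate to the Multinomial likelihood: each posterior αⱼ = prior αⱼ + observed count nⱼ.
Posterior concentration: (48.92, 59.61, 23.11), total = 131.64.
Joint mode component: (α_{aa}−1)/(Σα−K) = 22.11/128.64 = 0.1719.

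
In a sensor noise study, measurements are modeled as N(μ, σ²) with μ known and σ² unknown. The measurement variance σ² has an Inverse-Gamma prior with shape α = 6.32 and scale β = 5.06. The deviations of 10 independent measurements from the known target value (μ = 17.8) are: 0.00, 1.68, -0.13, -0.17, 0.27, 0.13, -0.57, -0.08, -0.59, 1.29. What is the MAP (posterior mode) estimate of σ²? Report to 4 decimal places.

With known mean μ and an Inverse-Gamma(α, β) prior on σ², the Normal likelihood is conjugate: posterior is Inv-Gamma(α + n/2, β + Σ(xᵢ−μ)²/2).
Σ(xᵢ−μ)² = (0.00)² + (1.68)² + (-0.13)² + (-0.17)² + (0.27)² + (0.13)² + (-0.57)² + (-0.08)² + (-0.59)² + (1.29)² = 5.3015.
Posterior: Inv-Gamma(6.32 + 10/2, 5.06 + 5.3015/2) = Inv-Gamma(11.32, 7.71075).
Mode = β/(α+1) = 7.71075/12.32 = 0.6259.

0.6259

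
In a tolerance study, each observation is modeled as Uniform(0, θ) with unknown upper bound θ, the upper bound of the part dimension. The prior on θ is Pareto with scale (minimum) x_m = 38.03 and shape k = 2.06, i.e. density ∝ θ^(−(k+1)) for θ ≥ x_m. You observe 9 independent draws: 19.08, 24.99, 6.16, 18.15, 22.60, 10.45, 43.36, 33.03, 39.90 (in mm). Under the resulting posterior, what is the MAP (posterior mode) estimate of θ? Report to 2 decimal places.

43.36

A Pareto(scale x_m, shape k) prior on the upper bound θ of Uniform(0, θ) is conjugate: posterior is Pareto(max(x_m, max xᵢ), k + n).
Sample maximum = 43.36; prior scale x_m = 38.03 → posterior scale = max = 43.36.
Posterior shape = 2.06 + 9 = 11.06.
The Pareto density is decreasing on [x_m, ∞), so the mode is x_m = 43.36.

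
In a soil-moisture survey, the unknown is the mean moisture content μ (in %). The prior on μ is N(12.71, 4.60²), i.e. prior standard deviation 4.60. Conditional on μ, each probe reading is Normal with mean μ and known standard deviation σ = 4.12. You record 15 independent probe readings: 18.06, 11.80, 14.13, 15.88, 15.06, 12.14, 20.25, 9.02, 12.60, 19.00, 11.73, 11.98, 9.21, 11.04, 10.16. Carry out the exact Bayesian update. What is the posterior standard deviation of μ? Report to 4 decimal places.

1.0364

For Normal data with known variance σ², a Normal(μ₀, σ₀²) prior on μ is conjugate. Posterior precision = 1/σ₀² + n/σ²; posterior mean is the precision-weighted average of μ₀ and x̄.
σ₀² = 4.60² = 21.16, σ² = 4.12² = 16.9744; σ² + n·σ₀² = 16.9744 + 15·21.16 = 334.3744.
Posterior precision = 1/σ₀² + n/σ² = 1/21.16 + 15/16.9744 = (σ² + n·σ₀²)/(σ₀²σ²) = 334.3744/(21.16·16.9744); posterior variance σₙ² = σ₀²σ²/(σ² + n·σ₀²) = 21.16·16.9744/334.3744 = 1.074180.
Posterior SD = √σₙ² = √(21.16·16.9744/334.3744) = 1.0364.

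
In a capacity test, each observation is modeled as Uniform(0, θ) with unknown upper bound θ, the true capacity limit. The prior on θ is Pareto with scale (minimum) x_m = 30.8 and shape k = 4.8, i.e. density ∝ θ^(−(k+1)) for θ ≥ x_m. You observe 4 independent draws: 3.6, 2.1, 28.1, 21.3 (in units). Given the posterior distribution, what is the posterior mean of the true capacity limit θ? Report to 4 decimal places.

A Pareto(scale x_m, shape k) prior on the upper bound θ of Uniform(0, θ) is conjugate: posterior is Pareto(max(x_m, max xᵢ), k + n).
Sample maximum = 28.1; prior scale x_m = 30.8 → posterior scale = max = 30.8.
Posterior shape = 4.8 + 4 = 8.8.
E[θ|data] = k·x_m/(k−1) = 8.8·30.8/7.8 = 34.7487.

34.7487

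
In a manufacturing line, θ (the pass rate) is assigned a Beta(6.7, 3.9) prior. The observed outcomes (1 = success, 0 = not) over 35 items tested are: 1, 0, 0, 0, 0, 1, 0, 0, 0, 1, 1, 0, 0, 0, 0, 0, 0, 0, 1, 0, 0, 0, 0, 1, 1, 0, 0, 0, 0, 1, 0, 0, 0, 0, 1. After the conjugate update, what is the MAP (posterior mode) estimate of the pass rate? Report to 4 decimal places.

0.3372

The Beta prior is conjugate to a Binomial/Bernoulli likelihood; the update adds successes to α and failures to β.
Posterior: Beta(α+k, β+n−k) = Beta(6.7+9, 3.9+26) = Beta(15.7, 29.9).
Mode of Beta(a,b) for a,b>1 is (a−1)/(a+b−2) = 14.7/43.6 = 0.3372.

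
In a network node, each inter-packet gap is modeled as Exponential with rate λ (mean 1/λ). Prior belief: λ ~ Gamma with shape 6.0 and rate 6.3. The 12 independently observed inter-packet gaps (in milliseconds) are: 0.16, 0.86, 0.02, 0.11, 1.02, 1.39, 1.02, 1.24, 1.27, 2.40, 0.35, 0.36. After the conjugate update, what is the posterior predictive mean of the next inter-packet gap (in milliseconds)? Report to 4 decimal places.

0.9706

With a Gamma(shape α, rate β) prior on the exponential rate λ, the posterior after n observations with total T = Σxᵢ is Gamma(α+n, β+T).
Sum of observations T = 10.20 milliseconds; n = 12.
Posterior: Gamma(6.0+12, 6.3+10.20) = Gamma(18.0, 16.50).
The predictive distribution for the next observation is Lomax; its mean is β/(α−1) = 16.50/17.0 = 0.9706.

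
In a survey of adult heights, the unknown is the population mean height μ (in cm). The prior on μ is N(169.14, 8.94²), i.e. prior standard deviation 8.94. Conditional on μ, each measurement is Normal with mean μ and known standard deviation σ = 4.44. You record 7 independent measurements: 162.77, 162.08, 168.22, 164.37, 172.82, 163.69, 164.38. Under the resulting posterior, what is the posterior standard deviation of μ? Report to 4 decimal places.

For Normal data with known variance σ², a Normal(μ₀, σ₀²) prior on μ is conjugate. Posterior precision = 1/σ₀² + n/σ²; posterior mean is the precision-weighted average of μ₀ and x̄.
σ₀² = 8.94² = 79.9236, σ² = 4.44² = 19.7136; σ² + n·σ₀² = 19.7136 + 7·79.9236 = 579.1788.
Posterior precision = 1/σ₀² + n/σ² = 1/79.9236 + 7/19.7136 = (σ² + n·σ₀²)/(σ₀²σ²) = 579.1788/(79.9236·19.7136); posterior variance σₙ² = σ₀²σ²/(σ² + n·σ₀²) = 79.9236·19.7136/579.1788 = 2.720372.
Posterior SD = √σₙ² = √(79.9236·19.7136/579.1788) = 1.6494.

1.6494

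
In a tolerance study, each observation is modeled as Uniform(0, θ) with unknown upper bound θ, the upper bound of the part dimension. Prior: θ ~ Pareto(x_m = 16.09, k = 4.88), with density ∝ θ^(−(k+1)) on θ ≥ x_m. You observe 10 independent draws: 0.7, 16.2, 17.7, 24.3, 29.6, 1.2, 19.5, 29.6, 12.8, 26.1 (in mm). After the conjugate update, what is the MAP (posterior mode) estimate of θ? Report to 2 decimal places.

29.60

A Pareto(scale x_m, shape k) prior on the upper bound θ of Uniform(0, θ) is conjugate: posterior is Pareto(max(x_m, max xᵢ), k + n).
Sample maximum = 29.6; prior scale x_m = 16.09 → posterior scale = max = 29.60.
Posterior shape = 4.88 + 10 = 14.88.
The Pareto density is decreasing on [x_m, ∞), so the mode is x_m = 29.60.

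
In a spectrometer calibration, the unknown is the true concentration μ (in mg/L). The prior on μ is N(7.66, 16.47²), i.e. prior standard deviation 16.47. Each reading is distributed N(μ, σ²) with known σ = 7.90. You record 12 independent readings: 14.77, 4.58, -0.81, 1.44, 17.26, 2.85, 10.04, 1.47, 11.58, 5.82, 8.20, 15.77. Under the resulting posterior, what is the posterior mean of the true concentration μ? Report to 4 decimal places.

7.7459

For Normal data with known variance σ², a Normal(μ₀, σ₀²) prior on μ is conjugate. Posterior precision = 1/σ₀² + n/σ²; posterior mean is the precision-weighted average of μ₀ and x̄.
Σxᵢ = 14.77 + 4.58 + (-0.81) + 1.44 + 17.26 + 2.85 + 10.04 + 1.47 + 11.58 + 5.82 + 8.20 + 15.77 = 92.97, so n·x̄ = 92.97.
σ₀² = 16.47² = 271.2609, σ² = 7.90² = 62.41; σ² + n·σ₀² = 62.41 + 12·271.2609 = 3317.5408.
Posterior mean = (μ₀/σ₀² + n·x̄/σ²)/(1/σ₀² + n/σ²) = (σ²·μ₀ + σ₀²·n·x̄)/(σ² + n·σ₀²) = (62.41·7.66 + 271.2609·92.97)/3317.5408 = 25697.186473/3317.5408 = 7.7459.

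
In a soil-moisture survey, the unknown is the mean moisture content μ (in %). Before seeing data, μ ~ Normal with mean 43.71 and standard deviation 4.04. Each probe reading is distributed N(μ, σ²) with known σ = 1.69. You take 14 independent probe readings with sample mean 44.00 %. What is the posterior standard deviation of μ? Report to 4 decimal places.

For Normal data with known variance σ², a Normal(μ₀, σ₀²) prior on μ is conjugate. Posterior precision = 1/σ₀² + n/σ²; posterior mean is the precision-weighted average of μ₀ and x̄.
σ₀² = 4.04² = 16.3216, σ² = 1.69² = 2.8561; σ² + n·σ₀² = 2.8561 + 14·16.3216 = 231.3585.
Posterior precision = 1/σ₀² + n/σ² = 1/16.3216 + 14/2.8561 = (σ² + n·σ₀²)/(σ₀²σ²) = 231.3585/(16.3216·2.8561); posterior variance σₙ² = σ₀²σ²/(σ² + n·σ₀²) = 16.3216·2.8561/231.3585 = 0.201489.
Posterior SD = √σₙ² = √(16.3216·2.8561/231.3585) = 0.4489.

0.4489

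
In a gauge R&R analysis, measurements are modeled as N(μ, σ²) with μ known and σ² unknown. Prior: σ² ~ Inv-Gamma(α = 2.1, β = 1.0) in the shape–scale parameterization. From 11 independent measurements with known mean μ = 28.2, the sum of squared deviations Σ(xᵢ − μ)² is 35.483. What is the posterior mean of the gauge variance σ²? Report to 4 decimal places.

2.8396

With known mean μ and an Inverse-Gamma(α, β) prior on σ², the Normal likelihood is conjugate: posterior is Inv-Gamma(α + n/2, β + Σ(xᵢ−μ)²/2).
Posterior: Inv-Gamma(2.1 + 11/2, 1.0 + 35.483/2) = Inv-Gamma(7.60, 18.7415).
E[σ²|data] = β/(α−1) = 18.7415/6.60 = 2.8396.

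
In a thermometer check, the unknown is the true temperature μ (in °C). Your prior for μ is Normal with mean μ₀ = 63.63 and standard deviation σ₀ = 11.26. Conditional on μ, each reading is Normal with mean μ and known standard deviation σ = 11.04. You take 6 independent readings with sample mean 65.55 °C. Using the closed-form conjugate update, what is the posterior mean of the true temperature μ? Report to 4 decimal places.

For Normal data with known variance σ², a Normal(μ₀, σ₀²) prior on μ is conjugate. Posterior precision = 1/σ₀² + n/σ²; posterior mean is the precision-weighted average of μ₀ and x̄.
n·x̄ = 6·65.55 = 393.3.
σ₀² = 11.26² = 126.7876, σ² = 11.04² = 121.8816; σ² + n·σ₀² = 121.8816 + 6·126.7876 = 882.6072.
Posterior mean = (μ₀/σ₀² + n·x̄/σ²)/(1/σ₀² + n/σ²) = (σ²·μ₀ + σ₀²·n·x̄)/(σ² + n·σ₀²) = (121.8816·63.63 + 126.7876·393.3)/882.6072 = 57620.889288/882.6072 = 65.2849.

65.2849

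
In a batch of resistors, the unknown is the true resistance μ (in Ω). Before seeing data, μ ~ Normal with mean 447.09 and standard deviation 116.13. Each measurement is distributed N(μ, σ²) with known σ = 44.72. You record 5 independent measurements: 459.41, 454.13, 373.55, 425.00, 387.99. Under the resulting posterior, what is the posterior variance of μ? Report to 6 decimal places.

388.454811

For Normal data with known variance σ², a Normal(μ₀, σ₀²) prior on μ is conjugate. Posterior precision = 1/σ₀² + n/σ²; posterior mean is the precision-weighted average of μ₀ and x̄.
σ₀² = 116.13² = 13486.1769, σ² = 44.72² = 1999.8784; σ² + n·σ₀² = 1999.8784 + 5·13486.1769 = 69430.7629.
Posterior precision = 1/σ₀² + n/σ² = 1/13486.1769 + 5/1999.8784 = (σ² + n·σ₀²)/(σ₀²σ²) = 69430.7629/(13486.1769·1999.8784); posterior variance σₙ² = σ₀²σ²/(σ² + n·σ₀²) = 13486.1769·1999.8784/69430.7629 = 388.454811.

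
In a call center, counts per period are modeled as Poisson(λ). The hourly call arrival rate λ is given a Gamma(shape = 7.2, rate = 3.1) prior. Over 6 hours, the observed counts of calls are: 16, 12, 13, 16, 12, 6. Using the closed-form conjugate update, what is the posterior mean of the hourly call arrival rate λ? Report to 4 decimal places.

With a Gamma(shape α, rate β) prior, the Poisson likelihood is conjugate: the posterior is Gamma(α + ΣXᵢ, β + n).
Sum of counts S = 75 over n = 6 hours.
Posterior: Gamma(α+S, β+n) = Gamma(7.2+75, 3.1+6) = Gamma(82.2, 9.1).
Posterior mean = α/β = 82.2/9.1 = 9.0330.

9.0330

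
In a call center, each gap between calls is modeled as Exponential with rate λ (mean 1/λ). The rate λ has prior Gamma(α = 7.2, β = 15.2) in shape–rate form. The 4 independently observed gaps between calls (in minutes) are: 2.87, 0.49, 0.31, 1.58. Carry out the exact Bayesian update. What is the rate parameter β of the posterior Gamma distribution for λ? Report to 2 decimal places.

With a Gamma(shape α, rate β) prior on the exponential rate λ, the posterior after n observations with total T = Σxᵢ is Gamma(α+n, β+T).
Sum of observations T = 5.25 minutes; n = 4.
Posterior: Gamma(7.2+4, 15.2+5.25) = Gamma(11.2, 20.45).
Posterior β = 20.45.

20.45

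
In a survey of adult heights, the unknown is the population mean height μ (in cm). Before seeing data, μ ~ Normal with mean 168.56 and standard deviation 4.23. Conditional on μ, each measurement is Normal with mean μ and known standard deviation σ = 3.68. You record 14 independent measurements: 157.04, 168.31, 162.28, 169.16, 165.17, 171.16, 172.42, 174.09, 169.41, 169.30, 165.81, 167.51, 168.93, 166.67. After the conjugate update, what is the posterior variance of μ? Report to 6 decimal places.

For Normal data with known variance σ², a Normal(μ₀, σ₀²) prior on μ is conjugate. Posterior precision = 1/σ₀² + n/σ²; posterior mean is the precision-weighted average of μ₀ and x̄.
σ₀² = 4.23² = 17.8929, σ² = 3.68² = 13.5424; σ² + n·σ₀² = 13.5424 + 14·17.8929 = 264.043.
Posterior precision = 1/σ₀² + n/σ² = 1/17.8929 + 14/13.5424 = (σ² + n·σ₀²)/(σ₀²σ²) = 264.043/(17.8929·13.5424); posterior variance σₙ² = σ₀²σ²/(σ² + n·σ₀²) = 17.8929·13.5424/264.043 = 0.917702.

0.917702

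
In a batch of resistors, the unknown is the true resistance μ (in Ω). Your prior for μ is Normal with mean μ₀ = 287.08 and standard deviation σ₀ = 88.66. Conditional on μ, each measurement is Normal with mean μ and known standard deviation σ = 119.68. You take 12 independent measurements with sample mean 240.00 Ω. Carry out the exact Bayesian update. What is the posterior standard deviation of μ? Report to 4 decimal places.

32.1909

For Normal data with known variance σ², a Normal(μ₀, σ₀²) prior on μ is conjugate. Posterior precision = 1/σ₀² + n/σ²; posterior mean is the precision-weighted average of μ₀ and x̄.
σ₀² = 88.66² = 7860.5956, σ² = 119.68² = 14323.3024; σ² + n·σ₀² = 14323.3024 + 12·7860.5956 = 108650.4496.
Posterior precision = 1/σ₀² + n/σ² = 1/7860.5956 + 12/14323.3024 = (σ² + n·σ₀²)/(σ₀²σ²) = 108650.4496/(7860.5956·14323.3024); posterior variance σₙ² = σ₀²σ²/(σ² + n·σ₀²) = 7860.5956·14323.3024/108650.4496 = 1036.256069.
Posterior SD = √σₙ² = √(7860.5956·14323.3024/108650.4496) = 32.1909.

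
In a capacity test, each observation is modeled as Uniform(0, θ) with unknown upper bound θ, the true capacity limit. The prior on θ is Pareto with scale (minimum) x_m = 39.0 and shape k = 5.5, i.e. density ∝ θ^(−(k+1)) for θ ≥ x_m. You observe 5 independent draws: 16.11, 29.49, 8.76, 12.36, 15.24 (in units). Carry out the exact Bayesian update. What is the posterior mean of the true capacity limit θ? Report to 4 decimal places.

A Pareto(scale x_m, shape k) prior on the upper bound θ of Uniform(0, θ) is conjugate: posterior is Pareto(max(x_m, max xᵢ), k + n).
Sample maximum = 29.49; prior scale x_m = 39.0 → posterior scale = max = 39.00.
Posterior shape = 5.5 + 5 = 10.5.
E[θ|data] = k·x_m/(k−1) = 10.5·39.00/9.5 = 43.1053.

43.1053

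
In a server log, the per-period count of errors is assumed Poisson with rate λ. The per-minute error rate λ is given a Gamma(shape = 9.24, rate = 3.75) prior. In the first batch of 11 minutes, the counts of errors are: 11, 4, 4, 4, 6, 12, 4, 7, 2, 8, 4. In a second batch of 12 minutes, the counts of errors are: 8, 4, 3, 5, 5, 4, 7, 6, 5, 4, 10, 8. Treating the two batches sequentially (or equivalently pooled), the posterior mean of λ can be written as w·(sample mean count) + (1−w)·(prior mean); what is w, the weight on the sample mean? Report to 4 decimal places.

0.8598

With a Gamma(shape α, rate β) prior, the Poisson likelihood is conjugate: the posterior is Gamma(α + ΣXᵢ, β + n).
Total number of minutes: n = 11 + 12 = 23.
Posterior mean = (α₀+S)/(β₀+n) = [n/(β₀+n)]·(S/n) + [β₀/(β₀+n)]·(α₀/β₀), so only n and β₀ enter the weight.
Weight on data w = n/(β₀+n) = 23/(3.75+23) = 23/26.75 = 0.8598.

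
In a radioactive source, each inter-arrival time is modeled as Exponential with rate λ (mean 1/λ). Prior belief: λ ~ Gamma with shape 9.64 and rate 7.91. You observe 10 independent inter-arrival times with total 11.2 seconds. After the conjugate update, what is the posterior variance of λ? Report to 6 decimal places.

0.053780

With a Gamma(shape α, rate β) prior on the exponential rate λ, the posterior after n observations with total T = Σxᵢ is Gamma(α+n, β+T).
Posterior: Gamma(9.64+10, 7.91+11.2) = Gamma(19.64, 19.11).
Var = α/β² = 0.053780.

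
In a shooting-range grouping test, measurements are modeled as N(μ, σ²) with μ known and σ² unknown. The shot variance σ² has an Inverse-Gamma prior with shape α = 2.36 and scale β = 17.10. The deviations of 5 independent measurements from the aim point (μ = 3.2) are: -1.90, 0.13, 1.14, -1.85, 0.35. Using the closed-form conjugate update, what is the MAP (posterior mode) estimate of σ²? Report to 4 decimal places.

With known mean μ and an Inverse-Gamma(α, β) prior on σ², the Normal likelihood is conjugate: posterior is Inv-Gamma(α + n/2, β + Σ(xᵢ−μ)²/2).
Σ(xᵢ−μ)² = (-1.90)² + (0.13)² + (1.14)² + (-1.85)² + (0.35)² = 8.4715.
Posterior: Inv-Gamma(2.36 + 5/2, 17.10 + 8.4715/2) = Inv-Gamma(4.86, 21.33575).
Mode = β/(α+1) = 21.33575/5.86 = 3.6409.

3.6409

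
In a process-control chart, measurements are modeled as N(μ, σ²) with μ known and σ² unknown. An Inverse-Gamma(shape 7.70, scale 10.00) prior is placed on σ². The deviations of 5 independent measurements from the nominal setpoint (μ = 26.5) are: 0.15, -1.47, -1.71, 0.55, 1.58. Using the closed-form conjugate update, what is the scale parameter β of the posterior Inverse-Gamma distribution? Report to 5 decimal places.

With known mean μ and an Inverse-Gamma(α, β) prior on σ², the Normal likelihood is conjugate: posterior is Inv-Gamma(α + n/2, β + Σ(xᵢ−μ)²/2).
Σ(xᵢ−μ)² = (0.15)² + (-1.47)² + (-1.71)² + (0.55)² + (1.58)² = 7.9064.
Posterior: Inv-Gamma(7.70 + 5/2, 10.00 + 7.9064/2) = Inv-Gamma(10.20, 13.95320).
Posterior β = 13.95320.

13.95320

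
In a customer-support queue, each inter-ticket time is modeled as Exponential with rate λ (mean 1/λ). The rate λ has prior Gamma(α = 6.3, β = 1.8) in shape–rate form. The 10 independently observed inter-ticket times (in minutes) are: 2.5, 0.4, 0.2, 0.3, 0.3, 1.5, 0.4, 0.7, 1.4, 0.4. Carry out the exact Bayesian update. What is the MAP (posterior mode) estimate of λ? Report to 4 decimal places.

With a Gamma(shape α, rate β) prior on the exponential rate λ, the posterior after n observations with total T = Σxᵢ is Gamma(α+n, β+T).
Sum of observations T = 8.1 minutes; n = 10.
Posterior: Gamma(6.3+10, 1.8+8.1) = Gamma(16.3, 9.9).
Mode = (α−1)/β = 1.5455.

1.5455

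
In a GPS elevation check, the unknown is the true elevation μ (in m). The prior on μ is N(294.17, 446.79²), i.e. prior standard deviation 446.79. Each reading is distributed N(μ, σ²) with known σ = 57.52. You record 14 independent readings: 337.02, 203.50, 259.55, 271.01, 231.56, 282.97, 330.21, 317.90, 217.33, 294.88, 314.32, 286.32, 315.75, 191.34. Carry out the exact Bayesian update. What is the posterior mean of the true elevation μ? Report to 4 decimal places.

275.2838

For Normal data with known variance σ², a Normal(μ₀, σ₀²) prior on μ is conjugate. Posterior precision = 1/σ₀² + n/σ²; posterior mean is the precision-weighted average of μ₀ and x̄.
Σxᵢ = 337.02 + 203.50 + 259.55 + 271.01 + 231.56 + 282.97 + 330.21 + 317.90 + 217.33 + 294.88 + 314.32 + 286.32 + 315.75 + 191.34 = 3853.66, so n·x̄ = 3853.66.
σ₀² = 446.79² = 199621.3041, σ² = 57.52² = 3308.5504; σ² + n·σ₀² = 3308.5504 + 14·199621.3041 = 2798006.8078.
Posterior mean = (μ₀/σ₀² + n·x̄/σ²)/(1/σ₀² + n/σ²) = (σ²·μ₀ + σ₀²·n·x̄)/(σ² + n·σ₀²) = (3308.5504·294.17 + 199621.3041·3853.66)/2798006.8078 = 770245911.029174/2798006.8078 = 275.2838.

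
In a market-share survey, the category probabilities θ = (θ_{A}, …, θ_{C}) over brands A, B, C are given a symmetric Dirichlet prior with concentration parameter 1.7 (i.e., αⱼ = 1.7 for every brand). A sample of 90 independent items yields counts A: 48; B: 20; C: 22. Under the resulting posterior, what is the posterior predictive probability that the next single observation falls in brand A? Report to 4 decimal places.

0.5226

The Dirichlet prior is conjugate to the Multinomial likelihood: each posterior αⱼ = prior αⱼ + observed count nⱼ.
Posterior concentration: (49.7, 21.7, 23.7), total = 95.1.
P(next = A | data) = α_{A}/Σα = 0.5226.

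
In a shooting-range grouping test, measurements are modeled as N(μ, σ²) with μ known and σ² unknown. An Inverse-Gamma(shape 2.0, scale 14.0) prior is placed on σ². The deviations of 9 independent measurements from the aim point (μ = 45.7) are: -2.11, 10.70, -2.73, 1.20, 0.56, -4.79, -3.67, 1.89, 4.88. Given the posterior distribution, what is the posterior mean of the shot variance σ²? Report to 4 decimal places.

With known mean μ and an Inverse-Gamma(α, β) prior on σ², the Normal likelihood is conjugate: posterior is Inv-Gamma(α + n/2, β + Σ(xᵢ−μ)²/2).
Σ(xᵢ−μ)² = (-2.11)² + (10.70)² + (-2.73)² + (1.20)² + (0.56)² + (-4.79)² + (-3.67)² + (1.89)² + (4.88)² = 191.9481.
Posterior: Inv-Gamma(2.0 + 9/2, 14.0 + 191.9481/2) = Inv-Gamma(6.50, 109.97405).
E[σ²|data] = β/(α−1) = 109.97405/5.50 = 19.9953.

19.9953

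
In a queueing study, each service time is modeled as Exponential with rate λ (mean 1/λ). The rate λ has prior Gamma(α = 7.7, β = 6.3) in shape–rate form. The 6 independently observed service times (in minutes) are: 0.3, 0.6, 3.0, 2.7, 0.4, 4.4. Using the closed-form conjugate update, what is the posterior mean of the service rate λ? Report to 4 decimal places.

0.7740

With a Gamma(shape α, rate β) prior on the exponential rate λ, the posterior after n observations with total T = Σxᵢ is Gamma(α+n, β+T).
Sum of observations T = 11.4 minutes; n = 6.
Posterior: Gamma(7.7+6, 6.3+11.4) = Gamma(13.7, 17.7).
Posterior mean of λ = α/β = 13.7/17.7 = 0.7740.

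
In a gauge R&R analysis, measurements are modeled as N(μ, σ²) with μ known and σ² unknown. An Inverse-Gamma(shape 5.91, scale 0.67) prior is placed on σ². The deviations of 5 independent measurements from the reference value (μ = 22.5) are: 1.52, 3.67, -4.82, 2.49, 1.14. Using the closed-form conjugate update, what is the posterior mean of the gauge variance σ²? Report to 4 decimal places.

With known mean μ and an Inverse-Gamma(α, β) prior on σ², the Normal likelihood is conjugate: posterior is Inv-Gamma(α + n/2, β + Σ(xᵢ−μ)²/2).
Σ(xᵢ−μ)² = (1.52)² + (3.67)² + (-4.82)² + (2.49)² + (1.14)² = 46.5114.
Posterior: Inv-Gamma(5.91 + 5/2, 0.67 + 46.5114/2) = Inv-Gamma(8.41, 23.92570).
E[σ²|data] = β/(α−1) = 23.92570/7.41 = 3.2288.

3.2288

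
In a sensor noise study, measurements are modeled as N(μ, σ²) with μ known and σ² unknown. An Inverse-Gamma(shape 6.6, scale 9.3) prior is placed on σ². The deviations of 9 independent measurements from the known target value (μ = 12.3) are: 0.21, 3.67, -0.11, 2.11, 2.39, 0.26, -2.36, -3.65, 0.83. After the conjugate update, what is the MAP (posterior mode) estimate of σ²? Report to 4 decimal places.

With known mean μ and an Inverse-Gamma(α, β) prior on σ², the Normal likelihood is conjugate: posterior is Inv-Gamma(α + n/2, β + Σ(xᵢ−μ)²/2).
Σ(xᵢ−μ)² = (0.21)² + (3.67)² + (-0.11)² + (2.11)² + (2.39)² + (0.26)² + (-2.36)² + (-3.65)² + (0.83)² = 43.3379.
Posterior: Inv-Gamma(6.6 + 9/2, 9.3 + 43.3379/2) = Inv-Gamma(11.10, 30.96895).
Mode = β/(α+1) = 30.96895/12.10 = 2.5594.

2.5594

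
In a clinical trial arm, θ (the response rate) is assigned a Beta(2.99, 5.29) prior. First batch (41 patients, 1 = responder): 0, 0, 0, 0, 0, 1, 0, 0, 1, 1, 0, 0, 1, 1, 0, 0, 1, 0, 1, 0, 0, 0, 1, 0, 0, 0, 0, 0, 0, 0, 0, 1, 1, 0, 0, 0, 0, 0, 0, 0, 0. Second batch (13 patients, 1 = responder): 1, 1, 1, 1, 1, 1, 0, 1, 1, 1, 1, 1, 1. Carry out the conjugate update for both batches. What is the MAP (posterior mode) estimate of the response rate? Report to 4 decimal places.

The Beta prior is conjugate to a Binomial/Bernoulli likelihood; the update adds successes to α and failures to β.
After batch 1: Beta(2.99+10, 5.29+31) = Beta(12.99, 36.29).
After batch 2: Beta(12.99+12, 36.29+1) = Beta(24.99, 37.29).
Mode of Beta(a,b) for a,b>1 is (a−1)/(a+b−2) = 23.99/60.28 = 0.3980.

0.3980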